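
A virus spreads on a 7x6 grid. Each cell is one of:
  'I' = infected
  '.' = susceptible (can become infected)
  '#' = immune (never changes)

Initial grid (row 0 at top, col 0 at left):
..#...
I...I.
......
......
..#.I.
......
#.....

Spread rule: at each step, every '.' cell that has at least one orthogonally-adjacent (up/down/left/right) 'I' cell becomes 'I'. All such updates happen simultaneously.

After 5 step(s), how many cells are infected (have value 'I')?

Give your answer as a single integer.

Answer: 39

Derivation:
Step 0 (initial): 3 infected
Step 1: +11 new -> 14 infected
Step 2: +13 new -> 27 infected
Step 3: +7 new -> 34 infected
Step 4: +4 new -> 38 infected
Step 5: +1 new -> 39 infected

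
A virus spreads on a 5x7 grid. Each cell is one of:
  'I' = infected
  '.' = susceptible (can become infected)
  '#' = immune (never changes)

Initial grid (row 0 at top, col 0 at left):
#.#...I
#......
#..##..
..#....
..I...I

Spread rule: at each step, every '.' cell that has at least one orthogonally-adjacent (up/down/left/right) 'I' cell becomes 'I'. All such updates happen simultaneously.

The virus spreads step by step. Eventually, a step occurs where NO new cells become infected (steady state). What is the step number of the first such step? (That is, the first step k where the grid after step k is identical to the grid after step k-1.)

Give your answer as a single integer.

Step 0 (initial): 3 infected
Step 1: +6 new -> 9 infected
Step 2: +8 new -> 17 infected
Step 3: +6 new -> 23 infected
Step 4: +3 new -> 26 infected
Step 5: +2 new -> 28 infected
Step 6: +0 new -> 28 infected

Answer: 6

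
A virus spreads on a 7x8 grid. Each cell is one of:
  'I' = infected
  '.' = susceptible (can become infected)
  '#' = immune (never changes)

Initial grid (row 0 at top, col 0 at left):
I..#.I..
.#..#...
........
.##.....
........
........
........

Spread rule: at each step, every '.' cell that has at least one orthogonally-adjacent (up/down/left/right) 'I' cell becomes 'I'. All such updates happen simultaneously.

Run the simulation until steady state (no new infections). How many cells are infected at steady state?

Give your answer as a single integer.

Step 0 (initial): 2 infected
Step 1: +5 new -> 7 infected
Step 2: +5 new -> 12 infected
Step 3: +7 new -> 19 infected
Step 4: +8 new -> 27 infected
Step 5: +7 new -> 34 infected
Step 6: +8 new -> 42 infected
Step 7: +6 new -> 48 infected
Step 8: +3 new -> 51 infected
Step 9: +0 new -> 51 infected

Answer: 51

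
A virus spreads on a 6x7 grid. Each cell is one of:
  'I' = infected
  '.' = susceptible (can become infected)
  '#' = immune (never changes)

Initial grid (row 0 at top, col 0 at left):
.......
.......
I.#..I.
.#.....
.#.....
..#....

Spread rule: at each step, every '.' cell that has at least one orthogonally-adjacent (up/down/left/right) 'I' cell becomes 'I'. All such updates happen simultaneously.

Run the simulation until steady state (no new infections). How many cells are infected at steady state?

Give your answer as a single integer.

Answer: 38

Derivation:
Step 0 (initial): 2 infected
Step 1: +7 new -> 9 infected
Step 2: +10 new -> 19 infected
Step 3: +10 new -> 29 infected
Step 4: +7 new -> 36 infected
Step 5: +2 new -> 38 infected
Step 6: +0 new -> 38 infected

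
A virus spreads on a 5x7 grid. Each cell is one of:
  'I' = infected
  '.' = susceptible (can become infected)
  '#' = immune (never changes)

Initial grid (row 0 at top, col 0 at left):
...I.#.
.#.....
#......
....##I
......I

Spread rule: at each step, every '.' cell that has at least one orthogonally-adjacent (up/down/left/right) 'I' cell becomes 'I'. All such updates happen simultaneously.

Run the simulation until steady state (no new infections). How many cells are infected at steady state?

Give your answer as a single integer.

Answer: 30

Derivation:
Step 0 (initial): 3 infected
Step 1: +5 new -> 8 infected
Step 2: +7 new -> 15 infected
Step 3: +7 new -> 22 infected
Step 4: +4 new -> 26 infected
Step 5: +2 new -> 28 infected
Step 6: +2 new -> 30 infected
Step 7: +0 new -> 30 infected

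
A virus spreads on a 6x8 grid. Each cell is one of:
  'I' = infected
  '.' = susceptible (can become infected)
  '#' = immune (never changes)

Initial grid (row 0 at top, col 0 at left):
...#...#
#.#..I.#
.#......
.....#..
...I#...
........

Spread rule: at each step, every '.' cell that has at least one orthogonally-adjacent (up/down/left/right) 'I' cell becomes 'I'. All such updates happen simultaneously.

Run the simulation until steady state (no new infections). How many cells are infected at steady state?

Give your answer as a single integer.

Step 0 (initial): 2 infected
Step 1: +7 new -> 9 infected
Step 2: +11 new -> 20 infected
Step 3: +7 new -> 27 infected
Step 4: +6 new -> 33 infected
Step 5: +3 new -> 36 infected
Step 6: +0 new -> 36 infected

Answer: 36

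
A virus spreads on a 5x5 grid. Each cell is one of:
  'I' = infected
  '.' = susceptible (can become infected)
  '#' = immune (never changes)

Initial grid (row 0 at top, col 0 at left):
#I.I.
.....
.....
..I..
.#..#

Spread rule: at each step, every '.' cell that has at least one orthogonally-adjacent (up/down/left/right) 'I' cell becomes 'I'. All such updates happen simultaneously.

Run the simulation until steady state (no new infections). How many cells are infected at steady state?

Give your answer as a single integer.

Answer: 22

Derivation:
Step 0 (initial): 3 infected
Step 1: +8 new -> 11 infected
Step 2: +8 new -> 19 infected
Step 3: +3 new -> 22 infected
Step 4: +0 new -> 22 infected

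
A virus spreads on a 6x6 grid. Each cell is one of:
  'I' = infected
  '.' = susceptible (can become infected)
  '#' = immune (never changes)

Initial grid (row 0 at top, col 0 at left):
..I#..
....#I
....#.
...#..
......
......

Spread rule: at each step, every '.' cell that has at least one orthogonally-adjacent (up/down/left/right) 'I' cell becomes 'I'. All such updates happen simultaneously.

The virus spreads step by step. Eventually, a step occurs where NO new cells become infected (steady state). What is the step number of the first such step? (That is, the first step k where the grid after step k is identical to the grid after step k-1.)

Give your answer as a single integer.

Answer: 8

Derivation:
Step 0 (initial): 2 infected
Step 1: +4 new -> 6 infected
Step 2: +6 new -> 12 infected
Step 3: +6 new -> 18 infected
Step 4: +5 new -> 23 infected
Step 5: +5 new -> 28 infected
Step 6: +3 new -> 31 infected
Step 7: +1 new -> 32 infected
Step 8: +0 new -> 32 infected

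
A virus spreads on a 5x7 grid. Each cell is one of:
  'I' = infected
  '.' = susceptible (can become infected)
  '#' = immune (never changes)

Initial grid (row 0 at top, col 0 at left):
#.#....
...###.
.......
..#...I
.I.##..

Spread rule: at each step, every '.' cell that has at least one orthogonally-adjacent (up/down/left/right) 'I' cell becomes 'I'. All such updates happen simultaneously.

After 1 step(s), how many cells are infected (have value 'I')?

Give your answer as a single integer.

Step 0 (initial): 2 infected
Step 1: +6 new -> 8 infected

Answer: 8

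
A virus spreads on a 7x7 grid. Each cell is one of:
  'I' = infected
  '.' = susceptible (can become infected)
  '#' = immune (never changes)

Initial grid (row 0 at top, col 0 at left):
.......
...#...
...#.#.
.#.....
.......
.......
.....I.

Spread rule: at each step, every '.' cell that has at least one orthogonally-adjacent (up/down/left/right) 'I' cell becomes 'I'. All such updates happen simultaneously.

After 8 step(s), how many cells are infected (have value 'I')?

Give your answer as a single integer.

Answer: 39

Derivation:
Step 0 (initial): 1 infected
Step 1: +3 new -> 4 infected
Step 2: +4 new -> 8 infected
Step 3: +5 new -> 13 infected
Step 4: +5 new -> 18 infected
Step 5: +6 new -> 24 infected
Step 6: +5 new -> 29 infected
Step 7: +5 new -> 34 infected
Step 8: +5 new -> 39 infected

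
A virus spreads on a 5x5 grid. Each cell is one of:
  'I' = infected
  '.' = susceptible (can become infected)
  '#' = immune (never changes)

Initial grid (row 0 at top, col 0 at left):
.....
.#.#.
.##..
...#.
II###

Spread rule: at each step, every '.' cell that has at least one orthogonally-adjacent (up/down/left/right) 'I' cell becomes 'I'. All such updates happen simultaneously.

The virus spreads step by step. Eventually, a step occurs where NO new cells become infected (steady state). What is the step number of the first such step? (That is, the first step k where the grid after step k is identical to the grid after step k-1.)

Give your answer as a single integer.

Answer: 12

Derivation:
Step 0 (initial): 2 infected
Step 1: +2 new -> 4 infected
Step 2: +2 new -> 6 infected
Step 3: +1 new -> 7 infected
Step 4: +1 new -> 8 infected
Step 5: +1 new -> 9 infected
Step 6: +1 new -> 10 infected
Step 7: +2 new -> 12 infected
Step 8: +1 new -> 13 infected
Step 9: +1 new -> 14 infected
Step 10: +1 new -> 15 infected
Step 11: +2 new -> 17 infected
Step 12: +0 new -> 17 infected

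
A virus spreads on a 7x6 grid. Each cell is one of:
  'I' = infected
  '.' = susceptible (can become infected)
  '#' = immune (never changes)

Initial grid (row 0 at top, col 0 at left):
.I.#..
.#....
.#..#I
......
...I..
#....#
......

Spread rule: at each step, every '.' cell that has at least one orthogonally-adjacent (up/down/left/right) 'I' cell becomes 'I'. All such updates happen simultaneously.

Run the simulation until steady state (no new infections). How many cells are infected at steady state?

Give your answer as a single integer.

Step 0 (initial): 3 infected
Step 1: +8 new -> 11 infected
Step 2: +12 new -> 23 infected
Step 3: +9 new -> 32 infected
Step 4: +3 new -> 35 infected
Step 5: +1 new -> 36 infected
Step 6: +0 new -> 36 infected

Answer: 36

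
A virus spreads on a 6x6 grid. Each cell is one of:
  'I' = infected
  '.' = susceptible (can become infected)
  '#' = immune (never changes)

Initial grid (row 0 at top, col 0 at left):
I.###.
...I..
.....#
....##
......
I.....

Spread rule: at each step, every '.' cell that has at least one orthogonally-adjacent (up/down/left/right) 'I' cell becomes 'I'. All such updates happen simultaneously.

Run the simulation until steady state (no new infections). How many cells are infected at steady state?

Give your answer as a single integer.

Answer: 30

Derivation:
Step 0 (initial): 3 infected
Step 1: +7 new -> 10 infected
Step 2: +9 new -> 19 infected
Step 3: +7 new -> 26 infected
Step 4: +2 new -> 28 infected
Step 5: +2 new -> 30 infected
Step 6: +0 new -> 30 infected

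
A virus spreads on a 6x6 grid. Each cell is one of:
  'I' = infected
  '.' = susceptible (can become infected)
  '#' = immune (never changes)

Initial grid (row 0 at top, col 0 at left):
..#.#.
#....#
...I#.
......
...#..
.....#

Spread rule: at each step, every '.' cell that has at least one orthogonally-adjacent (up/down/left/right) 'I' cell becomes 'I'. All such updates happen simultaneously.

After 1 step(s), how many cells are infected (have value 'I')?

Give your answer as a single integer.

Answer: 4

Derivation:
Step 0 (initial): 1 infected
Step 1: +3 new -> 4 infected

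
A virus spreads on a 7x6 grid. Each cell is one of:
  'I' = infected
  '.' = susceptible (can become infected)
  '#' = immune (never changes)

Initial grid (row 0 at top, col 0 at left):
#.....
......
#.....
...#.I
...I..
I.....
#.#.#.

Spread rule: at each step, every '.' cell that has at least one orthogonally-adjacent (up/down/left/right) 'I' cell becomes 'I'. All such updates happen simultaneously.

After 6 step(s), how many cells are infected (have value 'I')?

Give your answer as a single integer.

Step 0 (initial): 3 infected
Step 1: +8 new -> 11 infected
Step 2: +10 new -> 21 infected
Step 3: +6 new -> 27 infected
Step 4: +4 new -> 31 infected
Step 5: +3 new -> 34 infected
Step 6: +2 new -> 36 infected

Answer: 36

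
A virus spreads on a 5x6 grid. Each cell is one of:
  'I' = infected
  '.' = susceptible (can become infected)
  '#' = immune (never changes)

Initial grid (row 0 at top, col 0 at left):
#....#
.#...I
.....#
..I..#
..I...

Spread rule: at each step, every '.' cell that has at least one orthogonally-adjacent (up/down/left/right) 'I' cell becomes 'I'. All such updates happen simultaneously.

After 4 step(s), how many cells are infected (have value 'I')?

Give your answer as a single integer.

Step 0 (initial): 3 infected
Step 1: +6 new -> 9 infected
Step 2: +10 new -> 19 infected
Step 3: +4 new -> 23 infected
Step 4: +2 new -> 25 infected

Answer: 25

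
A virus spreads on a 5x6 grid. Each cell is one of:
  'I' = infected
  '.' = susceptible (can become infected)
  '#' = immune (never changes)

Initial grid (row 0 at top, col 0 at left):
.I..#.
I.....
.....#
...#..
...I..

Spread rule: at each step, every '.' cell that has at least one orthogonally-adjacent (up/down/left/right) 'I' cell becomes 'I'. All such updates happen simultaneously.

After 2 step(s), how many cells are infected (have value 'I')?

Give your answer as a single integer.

Answer: 17

Derivation:
Step 0 (initial): 3 infected
Step 1: +6 new -> 9 infected
Step 2: +8 new -> 17 infected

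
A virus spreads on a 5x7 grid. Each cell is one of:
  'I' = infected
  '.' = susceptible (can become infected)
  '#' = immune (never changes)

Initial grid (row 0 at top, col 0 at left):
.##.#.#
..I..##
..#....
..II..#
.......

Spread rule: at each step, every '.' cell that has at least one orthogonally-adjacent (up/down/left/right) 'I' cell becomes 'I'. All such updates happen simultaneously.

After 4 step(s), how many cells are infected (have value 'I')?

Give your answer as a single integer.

Answer: 26

Derivation:
Step 0 (initial): 3 infected
Step 1: +7 new -> 10 infected
Step 2: +9 new -> 19 infected
Step 3: +5 new -> 24 infected
Step 4: +2 new -> 26 infected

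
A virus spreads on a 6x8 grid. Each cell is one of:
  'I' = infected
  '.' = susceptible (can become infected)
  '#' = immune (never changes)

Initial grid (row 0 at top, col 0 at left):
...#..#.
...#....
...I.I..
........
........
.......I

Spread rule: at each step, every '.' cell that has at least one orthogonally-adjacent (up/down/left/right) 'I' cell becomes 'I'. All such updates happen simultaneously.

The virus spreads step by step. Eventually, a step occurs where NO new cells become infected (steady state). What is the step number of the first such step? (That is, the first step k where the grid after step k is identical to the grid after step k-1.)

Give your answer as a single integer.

Answer: 7

Derivation:
Step 0 (initial): 3 infected
Step 1: +8 new -> 11 infected
Step 2: +14 new -> 25 infected
Step 3: +10 new -> 35 infected
Step 4: +6 new -> 41 infected
Step 5: +3 new -> 44 infected
Step 6: +1 new -> 45 infected
Step 7: +0 new -> 45 infected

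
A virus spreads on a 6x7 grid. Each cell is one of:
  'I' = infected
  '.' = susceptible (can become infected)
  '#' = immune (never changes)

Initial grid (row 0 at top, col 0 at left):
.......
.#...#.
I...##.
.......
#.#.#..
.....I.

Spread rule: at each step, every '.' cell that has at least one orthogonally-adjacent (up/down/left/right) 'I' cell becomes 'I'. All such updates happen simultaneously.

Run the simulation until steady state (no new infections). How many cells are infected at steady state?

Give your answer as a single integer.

Answer: 35

Derivation:
Step 0 (initial): 2 infected
Step 1: +6 new -> 8 infected
Step 2: +6 new -> 14 infected
Step 3: +9 new -> 23 infected
Step 4: +5 new -> 28 infected
Step 5: +4 new -> 32 infected
Step 6: +2 new -> 34 infected
Step 7: +1 new -> 35 infected
Step 8: +0 new -> 35 infected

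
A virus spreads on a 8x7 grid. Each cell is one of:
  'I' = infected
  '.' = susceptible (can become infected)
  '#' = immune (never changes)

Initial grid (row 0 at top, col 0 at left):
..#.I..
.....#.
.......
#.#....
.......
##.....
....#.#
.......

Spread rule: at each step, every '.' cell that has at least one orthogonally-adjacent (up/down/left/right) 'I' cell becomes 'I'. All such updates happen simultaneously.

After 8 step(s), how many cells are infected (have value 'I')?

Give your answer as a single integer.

Step 0 (initial): 1 infected
Step 1: +3 new -> 4 infected
Step 2: +3 new -> 7 infected
Step 3: +5 new -> 12 infected
Step 4: +6 new -> 18 infected
Step 5: +7 new -> 25 infected
Step 6: +7 new -> 32 infected
Step 7: +5 new -> 37 infected
Step 8: +4 new -> 41 infected

Answer: 41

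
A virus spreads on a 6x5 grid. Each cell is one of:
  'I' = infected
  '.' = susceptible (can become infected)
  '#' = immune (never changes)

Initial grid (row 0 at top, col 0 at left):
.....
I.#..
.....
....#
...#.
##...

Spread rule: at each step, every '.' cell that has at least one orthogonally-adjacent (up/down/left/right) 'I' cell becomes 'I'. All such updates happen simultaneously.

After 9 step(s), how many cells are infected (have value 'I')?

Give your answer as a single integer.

Step 0 (initial): 1 infected
Step 1: +3 new -> 4 infected
Step 2: +3 new -> 7 infected
Step 3: +4 new -> 11 infected
Step 4: +4 new -> 15 infected
Step 5: +5 new -> 20 infected
Step 6: +2 new -> 22 infected
Step 7: +1 new -> 23 infected
Step 8: +1 new -> 24 infected
Step 9: +1 new -> 25 infected

Answer: 25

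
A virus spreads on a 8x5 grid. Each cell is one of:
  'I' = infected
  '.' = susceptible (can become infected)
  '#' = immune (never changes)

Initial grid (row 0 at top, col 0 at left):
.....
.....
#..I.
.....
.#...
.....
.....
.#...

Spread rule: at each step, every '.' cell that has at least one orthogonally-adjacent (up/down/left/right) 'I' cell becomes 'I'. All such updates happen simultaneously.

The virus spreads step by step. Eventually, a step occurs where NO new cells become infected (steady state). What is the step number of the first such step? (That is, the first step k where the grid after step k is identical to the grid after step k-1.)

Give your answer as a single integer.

Answer: 9

Derivation:
Step 0 (initial): 1 infected
Step 1: +4 new -> 5 infected
Step 2: +7 new -> 12 infected
Step 3: +7 new -> 19 infected
Step 4: +6 new -> 25 infected
Step 5: +6 new -> 31 infected
Step 6: +4 new -> 35 infected
Step 7: +1 new -> 36 infected
Step 8: +1 new -> 37 infected
Step 9: +0 new -> 37 infected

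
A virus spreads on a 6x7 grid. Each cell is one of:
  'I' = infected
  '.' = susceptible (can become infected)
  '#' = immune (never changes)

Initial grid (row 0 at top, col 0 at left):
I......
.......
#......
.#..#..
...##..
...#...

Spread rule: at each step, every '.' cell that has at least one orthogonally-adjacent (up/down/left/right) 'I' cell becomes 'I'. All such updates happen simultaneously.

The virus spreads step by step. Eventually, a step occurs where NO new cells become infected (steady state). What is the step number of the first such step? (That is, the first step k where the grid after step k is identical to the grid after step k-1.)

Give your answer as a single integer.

Step 0 (initial): 1 infected
Step 1: +2 new -> 3 infected
Step 2: +2 new -> 5 infected
Step 3: +3 new -> 8 infected
Step 4: +3 new -> 11 infected
Step 5: +4 new -> 15 infected
Step 6: +5 new -> 20 infected
Step 7: +4 new -> 24 infected
Step 8: +4 new -> 28 infected
Step 9: +4 new -> 32 infected
Step 10: +2 new -> 34 infected
Step 11: +2 new -> 36 infected
Step 12: +0 new -> 36 infected

Answer: 12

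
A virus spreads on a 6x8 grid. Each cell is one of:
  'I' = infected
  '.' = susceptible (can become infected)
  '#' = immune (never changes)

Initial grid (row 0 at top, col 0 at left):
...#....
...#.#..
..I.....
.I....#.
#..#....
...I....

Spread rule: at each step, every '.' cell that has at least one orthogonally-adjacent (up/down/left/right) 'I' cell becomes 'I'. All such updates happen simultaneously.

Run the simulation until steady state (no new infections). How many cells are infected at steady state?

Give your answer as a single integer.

Answer: 42

Derivation:
Step 0 (initial): 3 infected
Step 1: +8 new -> 11 infected
Step 2: +9 new -> 20 infected
Step 3: +8 new -> 28 infected
Step 4: +6 new -> 34 infected
Step 5: +4 new -> 38 infected
Step 6: +3 new -> 41 infected
Step 7: +1 new -> 42 infected
Step 8: +0 new -> 42 infected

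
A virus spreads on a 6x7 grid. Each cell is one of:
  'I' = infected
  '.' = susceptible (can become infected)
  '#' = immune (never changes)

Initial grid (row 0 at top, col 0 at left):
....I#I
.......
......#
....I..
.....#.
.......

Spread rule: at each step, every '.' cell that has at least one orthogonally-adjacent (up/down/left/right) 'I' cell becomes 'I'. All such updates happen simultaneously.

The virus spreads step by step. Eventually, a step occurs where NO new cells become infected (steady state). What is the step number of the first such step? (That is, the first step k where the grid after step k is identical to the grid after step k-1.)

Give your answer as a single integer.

Answer: 7

Derivation:
Step 0 (initial): 3 infected
Step 1: +7 new -> 10 infected
Step 2: +9 new -> 19 infected
Step 3: +8 new -> 27 infected
Step 4: +7 new -> 34 infected
Step 5: +4 new -> 38 infected
Step 6: +1 new -> 39 infected
Step 7: +0 new -> 39 infected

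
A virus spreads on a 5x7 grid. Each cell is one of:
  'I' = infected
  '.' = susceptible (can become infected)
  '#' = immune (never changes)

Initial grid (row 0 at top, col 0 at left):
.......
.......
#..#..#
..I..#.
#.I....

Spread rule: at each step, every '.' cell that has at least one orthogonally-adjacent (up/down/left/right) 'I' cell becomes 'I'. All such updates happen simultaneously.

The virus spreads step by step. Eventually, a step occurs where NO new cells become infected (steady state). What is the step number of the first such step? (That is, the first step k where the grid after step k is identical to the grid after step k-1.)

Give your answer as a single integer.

Answer: 8

Derivation:
Step 0 (initial): 2 infected
Step 1: +5 new -> 7 infected
Step 2: +5 new -> 12 infected
Step 3: +5 new -> 17 infected
Step 4: +6 new -> 23 infected
Step 5: +4 new -> 27 infected
Step 6: +2 new -> 29 infected
Step 7: +1 new -> 30 infected
Step 8: +0 new -> 30 infected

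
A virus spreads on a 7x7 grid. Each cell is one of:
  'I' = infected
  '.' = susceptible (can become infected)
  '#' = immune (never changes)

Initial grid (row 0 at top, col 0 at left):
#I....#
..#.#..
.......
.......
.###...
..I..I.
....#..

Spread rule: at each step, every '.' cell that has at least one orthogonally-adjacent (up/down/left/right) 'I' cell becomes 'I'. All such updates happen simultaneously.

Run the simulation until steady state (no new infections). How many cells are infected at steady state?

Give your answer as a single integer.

Answer: 41

Derivation:
Step 0 (initial): 3 infected
Step 1: +9 new -> 12 infected
Step 2: +10 new -> 22 infected
Step 3: +10 new -> 32 infected
Step 4: +8 new -> 40 infected
Step 5: +1 new -> 41 infected
Step 6: +0 new -> 41 infected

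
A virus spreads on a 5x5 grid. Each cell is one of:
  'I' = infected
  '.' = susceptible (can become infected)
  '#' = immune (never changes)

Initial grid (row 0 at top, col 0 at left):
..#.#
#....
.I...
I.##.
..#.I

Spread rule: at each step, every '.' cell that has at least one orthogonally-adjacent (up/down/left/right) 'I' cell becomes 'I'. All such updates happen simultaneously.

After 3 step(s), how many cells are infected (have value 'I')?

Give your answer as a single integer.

Step 0 (initial): 3 infected
Step 1: +7 new -> 10 infected
Step 2: +5 new -> 15 infected
Step 3: +3 new -> 18 infected

Answer: 18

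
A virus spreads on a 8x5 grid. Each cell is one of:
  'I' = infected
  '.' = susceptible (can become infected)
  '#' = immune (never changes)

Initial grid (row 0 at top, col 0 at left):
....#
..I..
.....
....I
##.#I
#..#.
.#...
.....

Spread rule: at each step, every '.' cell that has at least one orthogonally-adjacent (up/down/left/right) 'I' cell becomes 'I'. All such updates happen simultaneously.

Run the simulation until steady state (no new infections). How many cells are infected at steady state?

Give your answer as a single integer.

Step 0 (initial): 3 infected
Step 1: +7 new -> 10 infected
Step 2: +8 new -> 18 infected
Step 3: +6 new -> 24 infected
Step 4: +4 new -> 28 infected
Step 5: +2 new -> 30 infected
Step 6: +1 new -> 31 infected
Step 7: +1 new -> 32 infected
Step 8: +1 new -> 33 infected
Step 9: +0 new -> 33 infected

Answer: 33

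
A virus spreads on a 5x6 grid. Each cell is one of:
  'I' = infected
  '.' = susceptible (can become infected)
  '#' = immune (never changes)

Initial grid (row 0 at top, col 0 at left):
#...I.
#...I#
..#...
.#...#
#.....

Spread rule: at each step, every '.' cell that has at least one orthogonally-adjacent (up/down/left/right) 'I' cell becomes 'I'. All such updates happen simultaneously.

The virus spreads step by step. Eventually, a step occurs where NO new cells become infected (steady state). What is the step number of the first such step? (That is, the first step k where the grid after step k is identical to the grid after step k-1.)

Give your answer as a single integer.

Answer: 7

Derivation:
Step 0 (initial): 2 infected
Step 1: +4 new -> 6 infected
Step 2: +5 new -> 11 infected
Step 3: +4 new -> 15 infected
Step 4: +4 new -> 19 infected
Step 5: +2 new -> 21 infected
Step 6: +2 new -> 23 infected
Step 7: +0 new -> 23 infected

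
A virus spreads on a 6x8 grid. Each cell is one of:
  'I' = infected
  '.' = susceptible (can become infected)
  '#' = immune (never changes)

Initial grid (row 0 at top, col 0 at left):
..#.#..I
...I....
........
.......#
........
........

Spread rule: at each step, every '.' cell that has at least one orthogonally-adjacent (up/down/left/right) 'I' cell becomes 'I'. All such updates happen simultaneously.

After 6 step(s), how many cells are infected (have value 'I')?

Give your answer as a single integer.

Step 0 (initial): 2 infected
Step 1: +6 new -> 8 infected
Step 2: +8 new -> 16 infected
Step 3: +8 new -> 24 infected
Step 4: +8 new -> 32 infected
Step 5: +6 new -> 38 infected
Step 6: +5 new -> 43 infected

Answer: 43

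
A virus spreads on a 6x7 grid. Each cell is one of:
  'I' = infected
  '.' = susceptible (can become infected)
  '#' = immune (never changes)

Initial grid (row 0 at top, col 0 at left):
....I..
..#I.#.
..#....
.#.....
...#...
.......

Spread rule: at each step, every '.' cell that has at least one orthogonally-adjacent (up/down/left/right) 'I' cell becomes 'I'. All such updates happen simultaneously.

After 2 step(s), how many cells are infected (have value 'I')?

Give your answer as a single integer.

Step 0 (initial): 2 infected
Step 1: +4 new -> 6 infected
Step 2: +4 new -> 10 infected

Answer: 10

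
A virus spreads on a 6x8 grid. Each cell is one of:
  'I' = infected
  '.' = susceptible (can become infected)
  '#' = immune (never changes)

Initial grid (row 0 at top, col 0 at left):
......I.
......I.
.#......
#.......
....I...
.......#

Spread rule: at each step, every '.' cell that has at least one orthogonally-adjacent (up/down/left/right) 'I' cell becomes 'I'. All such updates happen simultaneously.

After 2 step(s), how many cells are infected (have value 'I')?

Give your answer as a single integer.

Step 0 (initial): 3 infected
Step 1: +9 new -> 12 infected
Step 2: +12 new -> 24 infected

Answer: 24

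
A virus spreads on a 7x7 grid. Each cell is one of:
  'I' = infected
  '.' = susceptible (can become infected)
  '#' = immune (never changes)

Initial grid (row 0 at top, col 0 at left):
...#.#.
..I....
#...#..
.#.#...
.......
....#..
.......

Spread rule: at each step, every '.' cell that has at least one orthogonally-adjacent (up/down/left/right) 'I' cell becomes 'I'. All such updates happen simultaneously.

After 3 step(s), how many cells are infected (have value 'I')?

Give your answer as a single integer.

Step 0 (initial): 1 infected
Step 1: +4 new -> 5 infected
Step 2: +6 new -> 11 infected
Step 3: +4 new -> 15 infected

Answer: 15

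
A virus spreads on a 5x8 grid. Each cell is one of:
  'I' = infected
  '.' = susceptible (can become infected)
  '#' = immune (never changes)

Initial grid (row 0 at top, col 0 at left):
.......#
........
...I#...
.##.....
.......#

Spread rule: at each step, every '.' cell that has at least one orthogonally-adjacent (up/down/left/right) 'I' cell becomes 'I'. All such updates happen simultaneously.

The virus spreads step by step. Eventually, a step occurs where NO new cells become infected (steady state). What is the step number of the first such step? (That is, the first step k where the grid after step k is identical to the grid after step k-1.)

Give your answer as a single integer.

Answer: 7

Derivation:
Step 0 (initial): 1 infected
Step 1: +3 new -> 4 infected
Step 2: +6 new -> 10 infected
Step 3: +8 new -> 18 infected
Step 4: +9 new -> 27 infected
Step 5: +7 new -> 34 infected
Step 6: +1 new -> 35 infected
Step 7: +0 new -> 35 infected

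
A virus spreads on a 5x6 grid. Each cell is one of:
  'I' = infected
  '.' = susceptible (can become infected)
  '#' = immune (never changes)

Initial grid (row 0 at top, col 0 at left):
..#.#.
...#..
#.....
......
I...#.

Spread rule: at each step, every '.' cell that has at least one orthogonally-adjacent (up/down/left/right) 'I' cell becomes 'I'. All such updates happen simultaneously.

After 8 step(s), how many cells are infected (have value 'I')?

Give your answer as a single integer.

Step 0 (initial): 1 infected
Step 1: +2 new -> 3 infected
Step 2: +2 new -> 5 infected
Step 3: +3 new -> 8 infected
Step 4: +3 new -> 11 infected
Step 5: +5 new -> 16 infected
Step 6: +3 new -> 19 infected
Step 7: +3 new -> 22 infected
Step 8: +1 new -> 23 infected

Answer: 23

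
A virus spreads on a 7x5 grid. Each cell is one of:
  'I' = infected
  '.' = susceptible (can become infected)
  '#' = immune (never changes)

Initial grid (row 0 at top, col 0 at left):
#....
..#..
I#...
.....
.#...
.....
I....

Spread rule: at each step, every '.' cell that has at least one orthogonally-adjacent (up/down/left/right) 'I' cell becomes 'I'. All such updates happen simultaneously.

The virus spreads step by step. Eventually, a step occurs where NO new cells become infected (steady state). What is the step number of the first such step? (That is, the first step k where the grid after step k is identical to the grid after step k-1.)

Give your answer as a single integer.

Answer: 8

Derivation:
Step 0 (initial): 2 infected
Step 1: +4 new -> 6 infected
Step 2: +5 new -> 11 infected
Step 3: +4 new -> 15 infected
Step 4: +6 new -> 21 infected
Step 5: +5 new -> 26 infected
Step 6: +4 new -> 30 infected
Step 7: +1 new -> 31 infected
Step 8: +0 new -> 31 infected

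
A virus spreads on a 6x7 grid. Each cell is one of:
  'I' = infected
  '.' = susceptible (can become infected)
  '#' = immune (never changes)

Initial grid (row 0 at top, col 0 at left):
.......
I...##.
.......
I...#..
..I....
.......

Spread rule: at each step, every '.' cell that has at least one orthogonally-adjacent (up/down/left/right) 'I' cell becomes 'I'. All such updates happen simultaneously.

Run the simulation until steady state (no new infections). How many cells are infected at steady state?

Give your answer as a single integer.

Step 0 (initial): 3 infected
Step 1: +9 new -> 12 infected
Step 2: +9 new -> 21 infected
Step 3: +5 new -> 26 infected
Step 4: +5 new -> 31 infected
Step 5: +4 new -> 35 infected
Step 6: +2 new -> 37 infected
Step 7: +2 new -> 39 infected
Step 8: +0 new -> 39 infected

Answer: 39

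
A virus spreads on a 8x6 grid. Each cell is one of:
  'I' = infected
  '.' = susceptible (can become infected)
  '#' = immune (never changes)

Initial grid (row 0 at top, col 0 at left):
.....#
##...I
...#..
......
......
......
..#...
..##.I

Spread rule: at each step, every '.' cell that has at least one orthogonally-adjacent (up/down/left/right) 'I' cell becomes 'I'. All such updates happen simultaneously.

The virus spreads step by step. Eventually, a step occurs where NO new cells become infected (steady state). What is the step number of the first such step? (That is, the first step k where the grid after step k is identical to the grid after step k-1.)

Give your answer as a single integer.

Step 0 (initial): 2 infected
Step 1: +4 new -> 6 infected
Step 2: +6 new -> 12 infected
Step 3: +6 new -> 18 infected
Step 4: +5 new -> 23 infected
Step 5: +5 new -> 28 infected
Step 6: +5 new -> 33 infected
Step 7: +4 new -> 37 infected
Step 8: +3 new -> 40 infected
Step 9: +1 new -> 41 infected
Step 10: +0 new -> 41 infected

Answer: 10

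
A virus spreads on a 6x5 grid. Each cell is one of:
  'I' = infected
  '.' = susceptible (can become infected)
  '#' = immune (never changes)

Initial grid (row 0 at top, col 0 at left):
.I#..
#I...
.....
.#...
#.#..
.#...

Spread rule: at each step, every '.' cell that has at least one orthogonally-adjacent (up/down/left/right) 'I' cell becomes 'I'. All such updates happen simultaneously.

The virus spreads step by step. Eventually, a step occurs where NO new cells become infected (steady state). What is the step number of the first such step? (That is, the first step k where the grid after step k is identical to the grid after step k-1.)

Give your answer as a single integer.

Step 0 (initial): 2 infected
Step 1: +3 new -> 5 infected
Step 2: +3 new -> 8 infected
Step 3: +5 new -> 13 infected
Step 4: +3 new -> 16 infected
Step 5: +2 new -> 18 infected
Step 6: +2 new -> 20 infected
Step 7: +2 new -> 22 infected
Step 8: +0 new -> 22 infected

Answer: 8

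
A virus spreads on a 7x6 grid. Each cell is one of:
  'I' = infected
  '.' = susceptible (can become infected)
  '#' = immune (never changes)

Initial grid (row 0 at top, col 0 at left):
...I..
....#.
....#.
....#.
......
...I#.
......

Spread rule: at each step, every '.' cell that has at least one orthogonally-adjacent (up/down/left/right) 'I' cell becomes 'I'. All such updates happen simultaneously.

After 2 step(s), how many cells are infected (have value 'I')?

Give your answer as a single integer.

Answer: 18

Derivation:
Step 0 (initial): 2 infected
Step 1: +6 new -> 8 infected
Step 2: +10 new -> 18 infected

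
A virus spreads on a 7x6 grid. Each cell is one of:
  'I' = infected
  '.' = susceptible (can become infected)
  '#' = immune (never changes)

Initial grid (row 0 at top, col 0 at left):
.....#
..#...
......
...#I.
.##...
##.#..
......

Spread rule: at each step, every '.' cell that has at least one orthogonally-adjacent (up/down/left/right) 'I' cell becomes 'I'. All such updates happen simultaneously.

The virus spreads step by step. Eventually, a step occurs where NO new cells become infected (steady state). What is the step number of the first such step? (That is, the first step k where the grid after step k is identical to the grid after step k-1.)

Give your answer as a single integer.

Step 0 (initial): 1 infected
Step 1: +3 new -> 4 infected
Step 2: +6 new -> 10 infected
Step 3: +6 new -> 16 infected
Step 4: +5 new -> 21 infected
Step 5: +5 new -> 26 infected
Step 6: +5 new -> 31 infected
Step 7: +3 new -> 34 infected
Step 8: +0 new -> 34 infected

Answer: 8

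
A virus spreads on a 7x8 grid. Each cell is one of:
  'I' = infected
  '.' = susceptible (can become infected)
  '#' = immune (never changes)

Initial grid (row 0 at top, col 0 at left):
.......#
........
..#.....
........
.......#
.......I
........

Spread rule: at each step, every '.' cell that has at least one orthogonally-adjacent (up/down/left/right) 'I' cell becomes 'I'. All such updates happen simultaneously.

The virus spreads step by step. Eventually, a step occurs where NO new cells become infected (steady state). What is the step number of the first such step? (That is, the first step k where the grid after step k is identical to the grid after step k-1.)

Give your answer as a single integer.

Step 0 (initial): 1 infected
Step 1: +2 new -> 3 infected
Step 2: +3 new -> 6 infected
Step 3: +4 new -> 10 infected
Step 4: +6 new -> 16 infected
Step 5: +7 new -> 23 infected
Step 6: +8 new -> 31 infected
Step 7: +7 new -> 38 infected
Step 8: +5 new -> 43 infected
Step 9: +4 new -> 47 infected
Step 10: +3 new -> 50 infected
Step 11: +2 new -> 52 infected
Step 12: +1 new -> 53 infected
Step 13: +0 new -> 53 infected

Answer: 13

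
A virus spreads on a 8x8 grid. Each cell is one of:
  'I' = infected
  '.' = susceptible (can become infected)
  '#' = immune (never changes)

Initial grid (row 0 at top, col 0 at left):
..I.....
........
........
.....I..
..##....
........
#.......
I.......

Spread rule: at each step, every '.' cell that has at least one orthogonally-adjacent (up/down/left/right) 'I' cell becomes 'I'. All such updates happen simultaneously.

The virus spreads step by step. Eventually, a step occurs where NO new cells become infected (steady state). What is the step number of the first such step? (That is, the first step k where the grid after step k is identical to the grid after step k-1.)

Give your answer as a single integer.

Answer: 7

Derivation:
Step 0 (initial): 3 infected
Step 1: +8 new -> 11 infected
Step 2: +15 new -> 26 infected
Step 3: +15 new -> 41 infected
Step 4: +14 new -> 55 infected
Step 5: +5 new -> 60 infected
Step 6: +1 new -> 61 infected
Step 7: +0 new -> 61 infected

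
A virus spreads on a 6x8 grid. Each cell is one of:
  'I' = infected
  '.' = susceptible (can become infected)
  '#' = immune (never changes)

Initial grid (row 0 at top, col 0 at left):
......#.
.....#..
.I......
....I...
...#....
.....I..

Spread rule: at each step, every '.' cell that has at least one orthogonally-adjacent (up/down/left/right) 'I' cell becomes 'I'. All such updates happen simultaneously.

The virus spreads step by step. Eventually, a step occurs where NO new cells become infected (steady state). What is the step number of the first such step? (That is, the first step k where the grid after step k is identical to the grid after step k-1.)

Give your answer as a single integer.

Step 0 (initial): 3 infected
Step 1: +11 new -> 14 infected
Step 2: +13 new -> 27 infected
Step 3: +11 new -> 38 infected
Step 4: +5 new -> 43 infected
Step 5: +1 new -> 44 infected
Step 6: +1 new -> 45 infected
Step 7: +0 new -> 45 infected

Answer: 7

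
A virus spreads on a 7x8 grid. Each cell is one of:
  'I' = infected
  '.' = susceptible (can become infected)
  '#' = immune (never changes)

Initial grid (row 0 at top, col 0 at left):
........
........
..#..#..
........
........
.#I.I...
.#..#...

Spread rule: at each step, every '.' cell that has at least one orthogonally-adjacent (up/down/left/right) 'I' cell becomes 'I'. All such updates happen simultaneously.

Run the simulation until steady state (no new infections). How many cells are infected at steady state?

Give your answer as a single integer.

Answer: 51

Derivation:
Step 0 (initial): 2 infected
Step 1: +5 new -> 7 infected
Step 2: +8 new -> 15 infected
Step 3: +8 new -> 23 infected
Step 4: +8 new -> 31 infected
Step 5: +8 new -> 39 infected
Step 6: +7 new -> 46 infected
Step 7: +4 new -> 50 infected
Step 8: +1 new -> 51 infected
Step 9: +0 new -> 51 infected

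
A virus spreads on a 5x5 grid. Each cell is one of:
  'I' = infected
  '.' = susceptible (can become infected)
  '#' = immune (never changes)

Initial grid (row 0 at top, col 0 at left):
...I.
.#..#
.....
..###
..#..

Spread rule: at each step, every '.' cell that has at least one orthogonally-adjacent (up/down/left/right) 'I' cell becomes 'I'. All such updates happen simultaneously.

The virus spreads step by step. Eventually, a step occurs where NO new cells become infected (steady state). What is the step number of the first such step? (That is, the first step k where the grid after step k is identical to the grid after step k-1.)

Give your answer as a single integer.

Answer: 8

Derivation:
Step 0 (initial): 1 infected
Step 1: +3 new -> 4 infected
Step 2: +3 new -> 7 infected
Step 3: +3 new -> 10 infected
Step 4: +2 new -> 12 infected
Step 5: +2 new -> 14 infected
Step 6: +2 new -> 16 infected
Step 7: +1 new -> 17 infected
Step 8: +0 new -> 17 infected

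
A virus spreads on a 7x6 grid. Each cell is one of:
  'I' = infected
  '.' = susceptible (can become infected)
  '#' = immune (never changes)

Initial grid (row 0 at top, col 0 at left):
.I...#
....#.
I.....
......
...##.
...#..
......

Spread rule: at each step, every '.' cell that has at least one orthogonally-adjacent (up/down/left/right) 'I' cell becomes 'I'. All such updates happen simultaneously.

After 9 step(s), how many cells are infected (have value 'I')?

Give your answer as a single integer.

Step 0 (initial): 2 infected
Step 1: +6 new -> 8 infected
Step 2: +5 new -> 13 infected
Step 3: +6 new -> 19 infected
Step 4: +5 new -> 24 infected
Step 5: +4 new -> 28 infected
Step 6: +3 new -> 31 infected
Step 7: +2 new -> 33 infected
Step 8: +2 new -> 35 infected
Step 9: +2 new -> 37 infected

Answer: 37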